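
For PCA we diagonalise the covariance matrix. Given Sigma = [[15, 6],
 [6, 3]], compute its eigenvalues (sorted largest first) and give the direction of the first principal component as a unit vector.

Step 1 — characteristic polynomial of 2×2 Sigma:
  det(Sigma - λI) = λ² - trace · λ + det = 0.
  trace = 15 + 3 = 18, det = 15·3 - (6)² = 9.
Step 2 — discriminant:
  Δ = trace² - 4·det = 324 - 36 = 288.
Step 3 — eigenvalues:
  λ = (trace ± √Δ)/2 = (18 ± 16.9706)/2,
  λ_1 = 17.4853,  λ_2 = 0.5147.

Step 4 — unit eigenvector for λ_1: solve (Sigma - λ_1 I)v = 0. First row:
  (15 - 17.4853)·v_x + (6)·v_y = 0, i.e. (-2.4853)·v_x + (6)·v_y = 0,
  so v ∝ (b, λ_1 - a) = (6, 2.4853) = u.
  ||u|| = √((6)² + (2.4853)²) = √(42.1766) ≈ 6.4944,
  v_1 = u/||u|| ≈ (0.9239, 0.3827) (||v_1|| = 1).

λ_1 = 17.4853,  λ_2 = 0.5147;  v_1 ≈ (0.9239, 0.3827)


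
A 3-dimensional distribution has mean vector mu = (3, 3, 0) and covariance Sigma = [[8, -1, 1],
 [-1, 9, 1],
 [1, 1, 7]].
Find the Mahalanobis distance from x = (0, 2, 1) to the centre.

Step 1 — centre the observation: (x - mu) = (-3, -1, 1).

Step 2 — invert Sigma (cofactor / det for 3×3, or solve directly):
  Sigma^{-1} = [[0.1297, 0.0167, -0.0209],
 [0.0167, 0.1151, -0.0188],
 [-0.0209, -0.0188, 0.1485]].

Step 3 — form the quadratic (x - mu)^T · Sigma^{-1} · (x - mu):
  Sigma^{-1} · (x - mu) = (-0.4268, -0.1841, 0.2301).
  (x - mu)^T · [Sigma^{-1} · (x - mu)] = (-3)·(-0.4268) + (-1)·(-0.1841) + (1)·(0.2301) = 1.6946.

Step 4 — take square root: d = √(1.6946) ≈ 1.3018.

d(x, mu) = √(1.6946) ≈ 1.3018


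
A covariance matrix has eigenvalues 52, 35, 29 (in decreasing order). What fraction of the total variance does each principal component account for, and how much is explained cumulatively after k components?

Step 1 — total variance = trace(Sigma) = Σ λ_i = 52 + 35 + 29 = 116.

Step 2 — fraction explained by component i = λ_i / Σ λ:
  PC1: 52/116 = 0.4483
  PC2: 35/116 = 0.3017
  PC3: 29/116 = 0.25

Step 3 — cumulative fraction after k components = (λ_1 + ... + λ_k) / Σ λ:
  k = 1: 52/116 = 0.4483
  k = 2: (52 + 35)/116 = 87/116 = 0.75
  k = 3: (52 + 35 + 29)/116 = 116/116 = 1

Summary (fraction, with percent):

explained: PC1 0.4483 (44.83%), PC2 0.3017 (30.17%), PC3 0.25 (25%);  cumulative: 0.4483, 0.75, 1


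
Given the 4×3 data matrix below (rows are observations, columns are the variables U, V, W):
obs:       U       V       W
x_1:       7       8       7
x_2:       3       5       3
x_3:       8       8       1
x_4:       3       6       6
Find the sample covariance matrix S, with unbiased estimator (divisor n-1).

Step 1 — column means:
  mean(U) = (7 + 3 + 8 + 3) / 4 = 21/4 = 5.25
  mean(V) = (8 + 5 + 8 + 6) / 4 = 27/4 = 6.75
  mean(W) = (7 + 3 + 1 + 6) / 4 = 17/4 = 4.25

Step 2 — sample covariance S[i,j] = (1/(n-1)) · Σ_k (x_{k,i} - mean_i) · (x_{k,j} - mean_j), with n-1 = 3.
  S[U,U] = ((1.75)·(1.75) + (-2.25)·(-2.25) + (2.75)·(2.75) + (-2.25)·(-2.25)) / 3 = 20.75/3 = 6.9167
  S[U,V] = ((1.75)·(1.25) + (-2.25)·(-1.75) + (2.75)·(1.25) + (-2.25)·(-0.75)) / 3 = 11.25/3 = 3.75
  S[U,W] = ((1.75)·(2.75) + (-2.25)·(-1.25) + (2.75)·(-3.25) + (-2.25)·(1.75)) / 3 = -5.25/3 = -1.75
  S[V,V] = ((1.25)·(1.25) + (-1.75)·(-1.75) + (1.25)·(1.25) + (-0.75)·(-0.75)) / 3 = 6.75/3 = 2.25
  S[V,W] = ((1.25)·(2.75) + (-1.75)·(-1.25) + (1.25)·(-3.25) + (-0.75)·(1.75)) / 3 = 0.25/3 = 0.0833
  S[W,W] = ((2.75)·(2.75) + (-1.25)·(-1.25) + (-3.25)·(-3.25) + (1.75)·(1.75)) / 3 = 22.75/3 = 7.5833

S is symmetric (S[j,i] = S[i,j]). Assembling:

S = [[6.9167, 3.75, -1.75],
 [3.75, 2.25, 0.0833],
 [-1.75, 0.0833, 7.5833]]


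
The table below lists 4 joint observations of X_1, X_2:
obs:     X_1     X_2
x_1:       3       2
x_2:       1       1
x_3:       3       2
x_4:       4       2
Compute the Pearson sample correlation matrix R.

Step 1 — column means:
  mean(X_1) = (3 + 1 + 3 + 4) / 4 = 11/4 = 2.75
  mean(X_2) = (2 + 1 + 2 + 2) / 4 = 7/4 = 1.75

Step 2 — sample variances and covariances s[i,j] = (1/(n-1)) · Σ_k (x_{k,i} - mean_i) · (x_{k,j} - mean_j), with n-1 = 3:
  s[X_1,X_1] = ((0.25)·(0.25) + (-1.75)·(-1.75) + (0.25)·(0.25) + (1.25)·(1.25)) / 3 = 4.75/3 = 1.5833
  s[X_1,X_2] = ((0.25)·(0.25) + (-1.75)·(-0.75) + (0.25)·(0.25) + (1.25)·(0.25)) / 3 = 1.75/3 = 0.5833
  s[X_2,X_2] = ((0.25)·(0.25) + (-0.75)·(-0.75) + (0.25)·(0.25) + (0.25)·(0.25)) / 3 = 0.75/3 = 0.25
  Sample standard deviations s_i = √(s[i,i]):
  s(X_1) = √(1.5833) = 1.2583
  s(X_2) = √(0.25) = 0.5

Step 3 — r_{ij} = s_{ij} / (s_i · s_j):
  r[X_1,X_1] = 1 (diagonal).
  r[X_1,X_2] = 0.5833 / (1.2583 · 0.5) = 0.5833 / 0.6292 = 0.9272
  r[X_2,X_2] = 1 (diagonal).

R is symmetric with unit diagonal. Assembling:

R = [[1, 0.9272],
 [0.9272, 1]]


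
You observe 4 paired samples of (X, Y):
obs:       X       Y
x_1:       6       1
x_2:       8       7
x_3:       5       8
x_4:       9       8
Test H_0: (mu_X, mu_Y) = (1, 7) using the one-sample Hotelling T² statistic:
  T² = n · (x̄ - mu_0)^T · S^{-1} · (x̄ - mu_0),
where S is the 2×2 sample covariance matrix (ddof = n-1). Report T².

Step 1 — sample mean vector:
  mean(X) = (6 + 8 + 5 + 9) / 4 = 28/4 = 7
  mean(Y) = (1 + 7 + 8 + 8) / 4 = 24/4 = 6
  x̄ = (7, 6),  deviation x̄ - mu_0 = (7, 6) - (1, 7) = (6, -1).

Step 2 — sample covariance matrix, S[i,j] = (1/(n-1)) · Σ_k (x_{k,i} - mean_i) · (x_{k,j} - mean_j), divisor n-1 = 3:
  S[X,X] = ((-1)·(-1) + (1)·(1) + (-2)·(-2) + (2)·(2)) / 3 = 10/3 = 3.3333
  S[X,Y] = ((-1)·(-5) + (1)·(1) + (-2)·(2) + (2)·(2)) / 3 = 6/3 = 2
  S[Y,Y] = ((-5)·(-5) + (1)·(1) + (2)·(2) + (2)·(2)) / 3 = 34/3 = 11.3333
  S = [[3.3333, 2],
 [2, 11.3333]].

Step 3 — invert S. det(S) = 3.3333·11.3333 - (2)² = 33.7778.
  S^{-1} = (1/det) · [[d, -b], [-b, a]] = [[0.3355, -0.0592],
 [-0.0592, 0.0987]].

Step 4 — quadratic form (x̄ - mu_0)^T · S^{-1} · (x̄ - mu_0):
  S^{-1} · (x̄ - mu_0) = (2.0724, -0.4539),
  (x̄ - mu_0)^T · [...] = (6)·(2.0724) + (-1)·(-0.4539) = 12.8882.

Step 5 — scale by n: T² = 4 · 12.8882 = 51.5526.

T² ≈ 51.5526


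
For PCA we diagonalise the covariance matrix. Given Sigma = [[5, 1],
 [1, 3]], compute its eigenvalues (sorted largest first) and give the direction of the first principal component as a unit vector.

Step 1 — characteristic polynomial of 2×2 Sigma:
  det(Sigma - λI) = λ² - trace · λ + det = 0.
  trace = 5 + 3 = 8, det = 5·3 - (1)² = 14.
Step 2 — discriminant:
  Δ = trace² - 4·det = 64 - 56 = 8.
Step 3 — eigenvalues:
  λ = (trace ± √Δ)/2 = (8 ± 2.8284)/2,
  λ_1 = 5.4142,  λ_2 = 2.5858.

Step 4 — unit eigenvector for λ_1: solve (Sigma - λ_1 I)v = 0. First row:
  (5 - 5.4142)·v_x + (1)·v_y = 0, i.e. (-0.4142)·v_x + (1)·v_y = 0,
  so v ∝ (b, λ_1 - a) = (1, 0.4142) = u.
  ||u|| = √((1)² + (0.4142)²) = √(1.1716) ≈ 1.0824,
  v_1 = u/||u|| ≈ (0.9239, 0.3827) (||v_1|| = 1).

λ_1 = 5.4142,  λ_2 = 2.5858;  v_1 ≈ (0.9239, 0.3827)


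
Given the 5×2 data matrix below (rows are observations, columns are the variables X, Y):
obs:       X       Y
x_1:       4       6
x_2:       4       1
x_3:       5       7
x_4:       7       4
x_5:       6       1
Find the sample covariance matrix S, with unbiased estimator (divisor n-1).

Step 1 — column means:
  mean(X) = (4 + 4 + 5 + 7 + 6) / 5 = 26/5 = 5.2
  mean(Y) = (6 + 1 + 7 + 4 + 1) / 5 = 19/5 = 3.8

Step 2 — sample covariance S[i,j] = (1/(n-1)) · Σ_k (x_{k,i} - mean_i) · (x_{k,j} - mean_j), with n-1 = 4.
  S[X,X] = ((-1.2)·(-1.2) + (-1.2)·(-1.2) + (-0.2)·(-0.2) + (1.8)·(1.8) + (0.8)·(0.8)) / 4 = 6.8/4 = 1.7
  S[X,Y] = ((-1.2)·(2.2) + (-1.2)·(-2.8) + (-0.2)·(3.2) + (1.8)·(0.2) + (0.8)·(-2.8)) / 4 = -1.8/4 = -0.45
  S[Y,Y] = ((2.2)·(2.2) + (-2.8)·(-2.8) + (3.2)·(3.2) + (0.2)·(0.2) + (-2.8)·(-2.8)) / 4 = 30.8/4 = 7.7

S is symmetric (S[j,i] = S[i,j]). Assembling:

S = [[1.7, -0.45],
 [-0.45, 7.7]]


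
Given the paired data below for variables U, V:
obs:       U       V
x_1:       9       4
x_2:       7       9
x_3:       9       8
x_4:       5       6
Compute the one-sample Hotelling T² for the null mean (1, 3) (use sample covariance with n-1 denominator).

Step 1 — sample mean vector:
  mean(U) = (9 + 7 + 9 + 5) / 4 = 30/4 = 7.5
  mean(V) = (4 + 9 + 8 + 6) / 4 = 27/4 = 6.75
  x̄ = (7.5, 6.75),  deviation x̄ - mu_0 = (7.5, 6.75) - (1, 3) = (6.5, 3.75).

Step 2 — sample covariance matrix, S[i,j] = (1/(n-1)) · Σ_k (x_{k,i} - mean_i) · (x_{k,j} - mean_j), divisor n-1 = 3:
  S[U,U] = ((1.5)·(1.5) + (-0.5)·(-0.5) + (1.5)·(1.5) + (-2.5)·(-2.5)) / 3 = 11/3 = 3.6667
  S[U,V] = ((1.5)·(-2.75) + (-0.5)·(2.25) + (1.5)·(1.25) + (-2.5)·(-0.75)) / 3 = -1.5/3 = -0.5
  S[V,V] = ((-2.75)·(-2.75) + (2.25)·(2.25) + (1.25)·(1.25) + (-0.75)·(-0.75)) / 3 = 14.75/3 = 4.9167
  S = [[3.6667, -0.5],
 [-0.5, 4.9167]].

Step 3 — invert S. det(S) = 3.6667·4.9167 - (-0.5)² = 17.7778.
  S^{-1} = (1/det) · [[d, -b], [-b, a]] = [[0.2766, 0.0281],
 [0.0281, 0.2063]].

Step 4 — quadratic form (x̄ - mu_0)^T · S^{-1} · (x̄ - mu_0):
  S^{-1} · (x̄ - mu_0) = (1.9031, 0.9563),
  (x̄ - mu_0)^T · [...] = (6.5)·(1.9031) + (3.75)·(0.9563) = 15.9563.

Step 5 — scale by n: T² = 4 · 15.9563 = 63.825.

T² ≈ 63.825


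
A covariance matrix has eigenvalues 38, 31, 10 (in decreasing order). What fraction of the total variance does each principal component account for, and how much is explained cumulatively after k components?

Step 1 — total variance = trace(Sigma) = Σ λ_i = 38 + 31 + 10 = 79.

Step 2 — fraction explained by component i = λ_i / Σ λ:
  PC1: 38/79 = 0.481
  PC2: 31/79 = 0.3924
  PC3: 10/79 = 0.1266

Step 3 — cumulative fraction after k components = (λ_1 + ... + λ_k) / Σ λ:
  k = 1: 38/79 = 0.481
  k = 2: (38 + 31)/79 = 69/79 = 0.8734
  k = 3: (38 + 31 + 10)/79 = 79/79 = 1

Summary (fraction, with percent):

explained: PC1 0.481 (48.1%), PC2 0.3924 (39.24%), PC3 0.1266 (12.66%);  cumulative: 0.481, 0.8734, 1


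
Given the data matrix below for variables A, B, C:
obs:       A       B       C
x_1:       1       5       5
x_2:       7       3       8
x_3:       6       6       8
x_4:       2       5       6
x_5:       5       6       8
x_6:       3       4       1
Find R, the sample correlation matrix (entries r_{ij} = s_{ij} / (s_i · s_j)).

Step 1 — column means:
  mean(A) = (1 + 7 + 6 + 2 + 5 + 3) / 6 = 24/6 = 4
  mean(B) = (5 + 3 + 6 + 5 + 6 + 4) / 6 = 29/6 = 4.8333
  mean(C) = (5 + 8 + 8 + 6 + 8 + 1) / 6 = 36/6 = 6

Step 2 — sample variances and covariances s[i,j] = (1/(n-1)) · Σ_k (x_{k,i} - mean_i) · (x_{k,j} - mean_j), with n-1 = 5:
  s[A,A] = ((-3)·(-3) + (3)·(3) + (2)·(2) + (-2)·(-2) + (1)·(1) + (-1)·(-1)) / 5 = 28/5 = 5.6
  s[A,B] = ((-3)·(0.1667) + (3)·(-1.8333) + (2)·(1.1667) + (-2)·(0.1667) + (1)·(1.1667) + (-1)·(-0.8333)) / 5 = -2/5 = -0.4
  s[A,C] = ((-3)·(-1) + (3)·(2) + (2)·(2) + (-2)·(0) + (1)·(2) + (-1)·(-5)) / 5 = 20/5 = 4
  s[B,B] = ((0.1667)·(0.1667) + (-1.8333)·(-1.8333) + (1.1667)·(1.1667) + (0.1667)·(0.1667) + (1.1667)·(1.1667) + (-0.8333)·(-0.8333)) / 5 = 6.8333/5 = 1.3667
  s[B,C] = ((0.1667)·(-1) + (-1.8333)·(2) + (1.1667)·(2) + (0.1667)·(0) + (1.1667)·(2) + (-0.8333)·(-5)) / 5 = 5/5 = 1
  s[C,C] = ((-1)·(-1) + (2)·(2) + (2)·(2) + (0)·(0) + (2)·(2) + (-5)·(-5)) / 5 = 38/5 = 7.6
  Sample standard deviations s_i = √(s[i,i]):
  s(A) = √(5.6) = 2.3664
  s(B) = √(1.3667) = 1.169
  s(C) = √(7.6) = 2.7568

Step 3 — r_{ij} = s_{ij} / (s_i · s_j):
  r[A,A] = 1 (diagonal).
  r[A,B] = -0.4 / (2.3664 · 1.169) = -0.4 / 2.7665 = -0.1446
  r[A,C] = 4 / (2.3664 · 2.7568) = 4 / 6.5238 = 0.6131
  r[B,B] = 1 (diagonal).
  r[B,C] = 1 / (1.169 · 2.7568) = 1 / 3.2228 = 0.3103
  r[C,C] = 1 (diagonal).

R is symmetric with unit diagonal. Assembling:

R = [[1, -0.1446, 0.6131],
 [-0.1446, 1, 0.3103],
 [0.6131, 0.3103, 1]]


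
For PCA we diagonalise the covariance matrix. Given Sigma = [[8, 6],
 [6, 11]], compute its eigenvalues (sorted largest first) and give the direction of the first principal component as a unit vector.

Step 1 — characteristic polynomial of 2×2 Sigma:
  det(Sigma - λI) = λ² - trace · λ + det = 0.
  trace = 8 + 11 = 19, det = 8·11 - (6)² = 52.
Step 2 — discriminant:
  Δ = trace² - 4·det = 361 - 208 = 153.
Step 3 — eigenvalues:
  λ = (trace ± √Δ)/2 = (19 ± 12.3693)/2,
  λ_1 = 15.6847,  λ_2 = 3.3153.

Step 4 — unit eigenvector for λ_1: solve (Sigma - λ_1 I)v = 0. First row:
  (8 - 15.6847)·v_x + (6)·v_y = 0, i.e. (-7.6847)·v_x + (6)·v_y = 0,
  so v ∝ (b, λ_1 - a) = (6, 7.6847) = u.
  ||u|| = √((6)² + (7.6847)²) = √(95.054) ≈ 9.7496,
  v_1 = u/||u|| ≈ (0.6154, 0.7882) (||v_1|| = 1).

λ_1 = 15.6847,  λ_2 = 3.3153;  v_1 ≈ (0.6154, 0.7882)


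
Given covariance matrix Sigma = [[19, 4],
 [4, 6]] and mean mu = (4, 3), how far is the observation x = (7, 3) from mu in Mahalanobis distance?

Step 1 — centre the observation: (x - mu) = (3, 0).

Step 2 — invert Sigma. det(Sigma) = 19·6 - (4)² = 98.
  Sigma^{-1} = (1/det) · [[d, -b], [-b, a]] = [[0.0612, -0.0408],
 [-0.0408, 0.1939]].

Step 3 — form the quadratic (x - mu)^T · Sigma^{-1} · (x - mu):
  Sigma^{-1} · (x - mu) = (0.1837, -0.1224).
  (x - mu)^T · [Sigma^{-1} · (x - mu)] = (3)·(0.1837) + (0)·(-0.1224) = 0.551.

Step 4 — take square root: d = √(0.551) ≈ 0.7423.

d(x, mu) = √(0.551) ≈ 0.7423


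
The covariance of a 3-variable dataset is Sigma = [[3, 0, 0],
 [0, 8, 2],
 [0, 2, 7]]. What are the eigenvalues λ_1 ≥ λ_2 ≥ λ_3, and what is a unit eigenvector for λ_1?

Step 1 — characteristic polynomial p(λ) = det(λI - Sigma) = λ³ - tr·λ² + c_1·λ - det, where tr = trace, c_1 = sum of the principal 2×2 minors, det = det(Sigma):
  tr = 3 + 8 + 7 = 18,
  c_1 = (3·8 - (0)²) + (3·7 - (0)²) + (8·7 - (2)²) = 24 + 21 + 52 = 97,
  det = 3·(8·7 - (2)²) - (0)·((0)·7 - (2)·(0)) + (0)·((0)·(2) - 8·(0)) = 3·(52) - (0)·(0) + (0)·(0) = 156.
  So p(λ) = λ³ - 18λ² + 97λ - 156.
Step 2 — look for an integer root (rational root theorem: any rational root is an integer divisor of 156). Testing λ = 3:
  p(3) = 27 - 162 + 291 - 156 = 0  ✓
  Dividing out (λ - 3): p(λ) = (λ - 3)(λ² - 15λ + 52).
Step 3 — remaining eigenvalues from the quadratic λ² - 15λ + 52 = 0:
  Δ = 15² - 4·52 = 225 - 208 = 17,  λ = (15 ± √17)/2 = (15 ± 4.1231)/2 ≈ 9.5616 or 5.4384.
  Sorted: λ_1 = 9.5616,  λ_2 = 5.4384,  λ_3 = 3  (check: sum = 18 = tr ✓).

Step 4 — unit eigenvector for λ_1 ≈ 9.5616: v spans the null space of (Sigma - λ_1 I), whose rows are
  r_1 = (-6.5616, 0, 0),  r_2 = (0, -1.5616, 2),  r_3 = (0, 2, -2.5616).
  v is orthogonal to every row, so take v ∝ r_1 × r_2 = ((0)·(2) - (0)·(-1.5616), (0)·(0) - (-6.5616)·(2), (-6.5616)·(-1.5616) - (0)·(0)) ≈ (0, 13.1231, 10.2462).
  Let u = (0, 13.1231, 10.2462).
  ||u|| = √((0)² + (13.1231)² + (10.2462)²) = √(277.2007) ≈ 16.6493,  v_1 = u/||u|| ≈ (0, 0.7882, 0.6154) (||v_1|| = 1).

λ_1 = 9.5616,  λ_2 = 5.4384,  λ_3 = 3;  v_1 ≈ (0, 0.7882, 0.6154)


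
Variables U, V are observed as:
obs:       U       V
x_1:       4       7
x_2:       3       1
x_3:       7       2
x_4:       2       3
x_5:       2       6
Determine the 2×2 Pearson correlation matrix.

Step 1 — column means:
  mean(U) = (4 + 3 + 7 + 2 + 2) / 5 = 18/5 = 3.6
  mean(V) = (7 + 1 + 2 + 3 + 6) / 5 = 19/5 = 3.8

Step 2 — sample variances and covariances s[i,j] = (1/(n-1)) · Σ_k (x_{k,i} - mean_i) · (x_{k,j} - mean_j), with n-1 = 4:
  s[U,U] = ((0.4)·(0.4) + (-0.6)·(-0.6) + (3.4)·(3.4) + (-1.6)·(-1.6) + (-1.6)·(-1.6)) / 4 = 17.2/4 = 4.3
  s[U,V] = ((0.4)·(3.2) + (-0.6)·(-2.8) + (3.4)·(-1.8) + (-1.6)·(-0.8) + (-1.6)·(2.2)) / 4 = -5.4/4 = -1.35
  s[V,V] = ((3.2)·(3.2) + (-2.8)·(-2.8) + (-1.8)·(-1.8) + (-0.8)·(-0.8) + (2.2)·(2.2)) / 4 = 26.8/4 = 6.7
  Sample standard deviations s_i = √(s[i,i]):
  s(U) = √(4.3) = 2.0736
  s(V) = √(6.7) = 2.5884

Step 3 — r_{ij} = s_{ij} / (s_i · s_j):
  r[U,U] = 1 (diagonal).
  r[U,V] = -1.35 / (2.0736 · 2.5884) = -1.35 / 5.3675 = -0.2515
  r[V,V] = 1 (diagonal).

R is symmetric with unit diagonal. Assembling:

R = [[1, -0.2515],
 [-0.2515, 1]]


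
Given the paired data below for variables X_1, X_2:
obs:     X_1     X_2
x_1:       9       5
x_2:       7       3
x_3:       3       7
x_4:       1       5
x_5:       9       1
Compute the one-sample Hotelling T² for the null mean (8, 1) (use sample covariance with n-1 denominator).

Step 1 — sample mean vector:
  mean(X_1) = (9 + 7 + 3 + 1 + 9) / 5 = 29/5 = 5.8
  mean(X_2) = (5 + 3 + 7 + 5 + 1) / 5 = 21/5 = 4.2
  x̄ = (5.8, 4.2),  deviation x̄ - mu_0 = (5.8, 4.2) - (8, 1) = (-2.2, 3.2).

Step 2 — sample covariance matrix, S[i,j] = (1/(n-1)) · Σ_k (x_{k,i} - mean_i) · (x_{k,j} - mean_j), divisor n-1 = 4:
  S[X_1,X_1] = ((3.2)·(3.2) + (1.2)·(1.2) + (-2.8)·(-2.8) + (-4.8)·(-4.8) + (3.2)·(3.2)) / 4 = 52.8/4 = 13.2
  S[X_1,X_2] = ((3.2)·(0.8) + (1.2)·(-1.2) + (-2.8)·(2.8) + (-4.8)·(0.8) + (3.2)·(-3.2)) / 4 = -20.8/4 = -5.2
  S[X_2,X_2] = ((0.8)·(0.8) + (-1.2)·(-1.2) + (2.8)·(2.8) + (0.8)·(0.8) + (-3.2)·(-3.2)) / 4 = 20.8/4 = 5.2
  S = [[13.2, -5.2],
 [-5.2, 5.2]].

Step 3 — invert S. det(S) = 13.2·5.2 - (-5.2)² = 41.6.
  S^{-1} = (1/det) · [[d, -b], [-b, a]] = [[0.125, 0.125],
 [0.125, 0.3173]].

Step 4 — quadratic form (x̄ - mu_0)^T · S^{-1} · (x̄ - mu_0):
  S^{-1} · (x̄ - mu_0) = (0.125, 0.7404),
  (x̄ - mu_0)^T · [...] = (-2.2)·(0.125) + (3.2)·(0.7404) = 2.0942.

Step 5 — scale by n: T² = 5 · 2.0942 = 10.4712.

T² ≈ 10.4712


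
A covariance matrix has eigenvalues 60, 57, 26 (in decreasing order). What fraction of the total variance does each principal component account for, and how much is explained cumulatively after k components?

Step 1 — total variance = trace(Sigma) = Σ λ_i = 60 + 57 + 26 = 143.

Step 2 — fraction explained by component i = λ_i / Σ λ:
  PC1: 60/143 = 0.4196
  PC2: 57/143 = 0.3986
  PC3: 26/143 = 0.1818

Step 3 — cumulative fraction after k components = (λ_1 + ... + λ_k) / Σ λ:
  k = 1: 60/143 = 0.4196
  k = 2: (60 + 57)/143 = 117/143 = 0.8182
  k = 3: (60 + 57 + 26)/143 = 143/143 = 1

Summary (fraction, with percent):

explained: PC1 0.4196 (41.96%), PC2 0.3986 (39.86%), PC3 0.1818 (18.18%);  cumulative: 0.4196, 0.8182, 1


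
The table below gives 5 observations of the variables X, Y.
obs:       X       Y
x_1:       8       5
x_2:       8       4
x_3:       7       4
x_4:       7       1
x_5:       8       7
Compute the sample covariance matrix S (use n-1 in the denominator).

Step 1 — column means:
  mean(X) = (8 + 8 + 7 + 7 + 8) / 5 = 38/5 = 7.6
  mean(Y) = (5 + 4 + 4 + 1 + 7) / 5 = 21/5 = 4.2

Step 2 — sample covariance S[i,j] = (1/(n-1)) · Σ_k (x_{k,i} - mean_i) · (x_{k,j} - mean_j), with n-1 = 4.
  S[X,X] = ((0.4)·(0.4) + (0.4)·(0.4) + (-0.6)·(-0.6) + (-0.6)·(-0.6) + (0.4)·(0.4)) / 4 = 1.2/4 = 0.3
  S[X,Y] = ((0.4)·(0.8) + (0.4)·(-0.2) + (-0.6)·(-0.2) + (-0.6)·(-3.2) + (0.4)·(2.8)) / 4 = 3.4/4 = 0.85
  S[Y,Y] = ((0.8)·(0.8) + (-0.2)·(-0.2) + (-0.2)·(-0.2) + (-3.2)·(-3.2) + (2.8)·(2.8)) / 4 = 18.8/4 = 4.7

S is symmetric (S[j,i] = S[i,j]). Assembling:

S = [[0.3, 0.85],
 [0.85, 4.7]]


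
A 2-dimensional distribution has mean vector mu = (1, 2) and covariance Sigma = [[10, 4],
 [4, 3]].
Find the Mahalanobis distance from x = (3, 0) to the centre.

Step 1 — centre the observation: (x - mu) = (2, -2).

Step 2 — invert Sigma. det(Sigma) = 10·3 - (4)² = 14.
  Sigma^{-1} = (1/det) · [[d, -b], [-b, a]] = [[0.2143, -0.2857],
 [-0.2857, 0.7143]].

Step 3 — form the quadratic (x - mu)^T · Sigma^{-1} · (x - mu):
  Sigma^{-1} · (x - mu) = (1, -2).
  (x - mu)^T · [Sigma^{-1} · (x - mu)] = (2)·(1) + (-2)·(-2) = 6.

Step 4 — take square root: d = √(6) ≈ 2.4495.

d(x, mu) = √(6) ≈ 2.4495


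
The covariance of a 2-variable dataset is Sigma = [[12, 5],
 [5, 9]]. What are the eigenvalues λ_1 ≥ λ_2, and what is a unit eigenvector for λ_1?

Step 1 — characteristic polynomial of 2×2 Sigma:
  det(Sigma - λI) = λ² - trace · λ + det = 0.
  trace = 12 + 9 = 21, det = 12·9 - (5)² = 83.
Step 2 — discriminant:
  Δ = trace² - 4·det = 441 - 332 = 109.
Step 3 — eigenvalues:
  λ = (trace ± √Δ)/2 = (21 ± 10.4403)/2,
  λ_1 = 15.7202,  λ_2 = 5.2798.

Step 4 — unit eigenvector for λ_1: solve (Sigma - λ_1 I)v = 0. First row:
  (12 - 15.7202)·v_x + (5)·v_y = 0, i.e. (-3.7202)·v_x + (5)·v_y = 0,
  so v ∝ (b, λ_1 - a) = (5, 3.7202) = u.
  ||u|| = √((5)² + (3.7202)²) = √(38.8395) ≈ 6.2321,
  v_1 = u/||u|| ≈ (0.8023, 0.5969) (||v_1|| = 1).

λ_1 = 15.7202,  λ_2 = 5.2798;  v_1 ≈ (0.8023, 0.5969)


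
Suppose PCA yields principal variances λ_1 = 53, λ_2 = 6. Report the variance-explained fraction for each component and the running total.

Step 1 — total variance = trace(Sigma) = Σ λ_i = 53 + 6 = 59.

Step 2 — fraction explained by component i = λ_i / Σ λ:
  PC1: 53/59 = 0.8983
  PC2: 6/59 = 0.1017

Step 3 — cumulative fraction after k components = (λ_1 + ... + λ_k) / Σ λ:
  k = 1: 53/59 = 0.8983
  k = 2: (53 + 6)/59 = 59/59 = 1

Summary (fraction, with percent):

explained: PC1 0.8983 (89.83%), PC2 0.1017 (10.17%);  cumulative: 0.8983, 1


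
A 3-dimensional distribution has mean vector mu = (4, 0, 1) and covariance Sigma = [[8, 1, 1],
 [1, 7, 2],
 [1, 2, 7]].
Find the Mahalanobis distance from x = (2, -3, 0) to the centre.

Step 1 — centre the observation: (x - mu) = (-2, -3, -1).

Step 2 — invert Sigma (cofactor / det for 3×3, or solve directly):
  Sigma^{-1} = [[0.1286, -0.0143, -0.0143],
 [-0.0143, 0.1571, -0.0429],
 [-0.0143, -0.0429, 0.1571]].

Step 3 — form the quadratic (x - mu)^T · Sigma^{-1} · (x - mu):
  Sigma^{-1} · (x - mu) = (-0.2, -0.4, 0).
  (x - mu)^T · [Sigma^{-1} · (x - mu)] = (-2)·(-0.2) + (-3)·(-0.4) + (-1)·(0) = 1.6.

Step 4 — take square root: d = √(1.6) ≈ 1.2649.

d(x, mu) = √(1.6) ≈ 1.2649


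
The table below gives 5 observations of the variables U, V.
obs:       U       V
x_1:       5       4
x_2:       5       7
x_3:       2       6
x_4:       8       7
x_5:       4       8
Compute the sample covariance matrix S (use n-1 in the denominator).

Step 1 — column means:
  mean(U) = (5 + 5 + 2 + 8 + 4) / 5 = 24/5 = 4.8
  mean(V) = (4 + 7 + 6 + 7 + 8) / 5 = 32/5 = 6.4

Step 2 — sample covariance S[i,j] = (1/(n-1)) · Σ_k (x_{k,i} - mean_i) · (x_{k,j} - mean_j), with n-1 = 4.
  S[U,U] = ((0.2)·(0.2) + (0.2)·(0.2) + (-2.8)·(-2.8) + (3.2)·(3.2) + (-0.8)·(-0.8)) / 4 = 18.8/4 = 4.7
  S[U,V] = ((0.2)·(-2.4) + (0.2)·(0.6) + (-2.8)·(-0.4) + (3.2)·(0.6) + (-0.8)·(1.6)) / 4 = 1.4/4 = 0.35
  S[V,V] = ((-2.4)·(-2.4) + (0.6)·(0.6) + (-0.4)·(-0.4) + (0.6)·(0.6) + (1.6)·(1.6)) / 4 = 9.2/4 = 2.3

S is symmetric (S[j,i] = S[i,j]). Assembling:

S = [[4.7, 0.35],
 [0.35, 2.3]]


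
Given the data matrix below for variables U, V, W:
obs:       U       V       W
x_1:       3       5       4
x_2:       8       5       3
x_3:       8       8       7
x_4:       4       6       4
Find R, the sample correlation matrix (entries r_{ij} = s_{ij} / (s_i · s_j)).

Step 1 — column means:
  mean(U) = (3 + 8 + 8 + 4) / 4 = 23/4 = 5.75
  mean(V) = (5 + 5 + 8 + 6) / 4 = 24/4 = 6
  mean(W) = (4 + 3 + 7 + 4) / 4 = 18/4 = 4.5

Step 2 — sample variances and covariances s[i,j] = (1/(n-1)) · Σ_k (x_{k,i} - mean_i) · (x_{k,j} - mean_j), with n-1 = 3:
  s[U,U] = ((-2.75)·(-2.75) + (2.25)·(2.25) + (2.25)·(2.25) + (-1.75)·(-1.75)) / 3 = 20.75/3 = 6.9167
  s[U,V] = ((-2.75)·(-1) + (2.25)·(-1) + (2.25)·(2) + (-1.75)·(0)) / 3 = 5/3 = 1.6667
  s[U,W] = ((-2.75)·(-0.5) + (2.25)·(-1.5) + (2.25)·(2.5) + (-1.75)·(-0.5)) / 3 = 4.5/3 = 1.5
  s[V,V] = ((-1)·(-1) + (-1)·(-1) + (2)·(2) + (0)·(0)) / 3 = 6/3 = 2
  s[V,W] = ((-1)·(-0.5) + (-1)·(-1.5) + (2)·(2.5) + (0)·(-0.5)) / 3 = 7/3 = 2.3333
  s[W,W] = ((-0.5)·(-0.5) + (-1.5)·(-1.5) + (2.5)·(2.5) + (-0.5)·(-0.5)) / 3 = 9/3 = 3
  Sample standard deviations s_i = √(s[i,i]):
  s(U) = √(6.9167) = 2.63
  s(V) = √(2) = 1.4142
  s(W) = √(3) = 1.7321

Step 3 — r_{ij} = s_{ij} / (s_i · s_j):
  r[U,U] = 1 (diagonal).
  r[U,V] = 1.6667 / (2.63 · 1.4142) = 1.6667 / 3.7193 = 0.4481
  r[U,W] = 1.5 / (2.63 · 1.7321) = 1.5 / 4.5552 = 0.3293
  r[V,V] = 1 (diagonal).
  r[V,W] = 2.3333 / (1.4142 · 1.7321) = 2.3333 / 2.4495 = 0.9526
  r[W,W] = 1 (diagonal).

R is symmetric with unit diagonal. Assembling:

R = [[1, 0.4481, 0.3293],
 [0.4481, 1, 0.9526],
 [0.3293, 0.9526, 1]]


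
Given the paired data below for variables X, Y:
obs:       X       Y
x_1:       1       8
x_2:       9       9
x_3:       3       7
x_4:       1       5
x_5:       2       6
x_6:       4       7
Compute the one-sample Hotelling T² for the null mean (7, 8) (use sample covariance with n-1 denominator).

Step 1 — sample mean vector:
  mean(X) = (1 + 9 + 3 + 1 + 2 + 4) / 6 = 20/6 = 3.3333
  mean(Y) = (8 + 9 + 7 + 5 + 6 + 7) / 6 = 42/6 = 7
  x̄ = (3.3333, 7),  deviation x̄ - mu_0 = (3.3333, 7) - (7, 8) = (-3.6667, -1).

Step 2 — sample covariance matrix, S[i,j] = (1/(n-1)) · Σ_k (x_{k,i} - mean_i) · (x_{k,j} - mean_j), divisor n-1 = 5:
  S[X,X] = ((-2.3333)·(-2.3333) + (5.6667)·(5.6667) + (-0.3333)·(-0.3333) + (-2.3333)·(-2.3333) + (-1.3333)·(-1.3333) + (0.6667)·(0.6667)) / 5 = 45.3333/5 = 9.0667
  S[X,Y] = ((-2.3333)·(1) + (5.6667)·(2) + (-0.3333)·(0) + (-2.3333)·(-2) + (-1.3333)·(-1) + (0.6667)·(0)) / 5 = 15/5 = 3
  S[Y,Y] = ((1)·(1) + (2)·(2) + (0)·(0) + (-2)·(-2) + (-1)·(-1) + (0)·(0)) / 5 = 10/5 = 2
  S = [[9.0667, 3],
 [3, 2]].

Step 3 — invert S. det(S) = 9.0667·2 - (3)² = 9.1333.
  S^{-1} = (1/det) · [[d, -b], [-b, a]] = [[0.219, -0.3285],
 [-0.3285, 0.9927]].

Step 4 — quadratic form (x̄ - mu_0)^T · S^{-1} · (x̄ - mu_0):
  S^{-1} · (x̄ - mu_0) = (-0.4745, 0.2117),
  (x̄ - mu_0)^T · [...] = (-3.6667)·(-0.4745) + (-1)·(0.2117) = 1.528.

Step 5 — scale by n: T² = 6 · 1.528 = 9.1679.

T² ≈ 9.1679


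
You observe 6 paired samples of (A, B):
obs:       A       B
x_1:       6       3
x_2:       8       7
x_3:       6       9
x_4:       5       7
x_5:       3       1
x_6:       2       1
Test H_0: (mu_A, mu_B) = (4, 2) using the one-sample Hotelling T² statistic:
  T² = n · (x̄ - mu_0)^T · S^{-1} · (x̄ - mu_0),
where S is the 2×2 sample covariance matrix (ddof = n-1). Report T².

Step 1 — sample mean vector:
  mean(A) = (6 + 8 + 6 + 5 + 3 + 2) / 6 = 30/6 = 5
  mean(B) = (3 + 7 + 9 + 7 + 1 + 1) / 6 = 28/6 = 4.6667
  x̄ = (5, 4.6667),  deviation x̄ - mu_0 = (5, 4.6667) - (4, 2) = (1, 2.6667).

Step 2 — sample covariance matrix, S[i,j] = (1/(n-1)) · Σ_k (x_{k,i} - mean_i) · (x_{k,j} - mean_j), divisor n-1 = 5:
  S[A,A] = ((1)·(1) + (3)·(3) + (1)·(1) + (0)·(0) + (-2)·(-2) + (-3)·(-3)) / 5 = 24/5 = 4.8
  S[A,B] = ((1)·(-1.6667) + (3)·(2.3333) + (1)·(4.3333) + (0)·(2.3333) + (-2)·(-3.6667) + (-3)·(-3.6667)) / 5 = 28/5 = 5.6
  S[B,B] = ((-1.6667)·(-1.6667) + (2.3333)·(2.3333) + (4.3333)·(4.3333) + (2.3333)·(2.3333) + (-3.6667)·(-3.6667) + (-3.6667)·(-3.6667)) / 5 = 59.3333/5 = 11.8667
  S = [[4.8, 5.6],
 [5.6, 11.8667]].

Step 3 — invert S. det(S) = 4.8·11.8667 - (5.6)² = 25.6.
  S^{-1} = (1/det) · [[d, -b], [-b, a]] = [[0.4635, -0.2187],
 [-0.2187, 0.1875]].

Step 4 — quadratic form (x̄ - mu_0)^T · S^{-1} · (x̄ - mu_0):
  S^{-1} · (x̄ - mu_0) = (-0.1198, 0.2812),
  (x̄ - mu_0)^T · [...] = (1)·(-0.1198) + (2.6667)·(0.2812) = 0.6302.

Step 5 — scale by n: T² = 6 · 0.6302 = 3.7812.

T² ≈ 3.7812


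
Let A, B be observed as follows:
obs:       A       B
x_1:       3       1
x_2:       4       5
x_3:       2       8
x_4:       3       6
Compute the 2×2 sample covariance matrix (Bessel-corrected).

Step 1 — column means:
  mean(A) = (3 + 4 + 2 + 3) / 4 = 12/4 = 3
  mean(B) = (1 + 5 + 8 + 6) / 4 = 20/4 = 5

Step 2 — sample covariance S[i,j] = (1/(n-1)) · Σ_k (x_{k,i} - mean_i) · (x_{k,j} - mean_j), with n-1 = 3.
  S[A,A] = ((0)·(0) + (1)·(1) + (-1)·(-1) + (0)·(0)) / 3 = 2/3 = 0.6667
  S[A,B] = ((0)·(-4) + (1)·(0) + (-1)·(3) + (0)·(1)) / 3 = -3/3 = -1
  S[B,B] = ((-4)·(-4) + (0)·(0) + (3)·(3) + (1)·(1)) / 3 = 26/3 = 8.6667

S is symmetric (S[j,i] = S[i,j]). Assembling:

S = [[0.6667, -1],
 [-1, 8.6667]]


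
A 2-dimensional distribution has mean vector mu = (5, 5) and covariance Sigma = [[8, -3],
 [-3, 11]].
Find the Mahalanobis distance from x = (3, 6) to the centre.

Step 1 — centre the observation: (x - mu) = (-2, 1).

Step 2 — invert Sigma. det(Sigma) = 8·11 - (-3)² = 79.
  Sigma^{-1} = (1/det) · [[d, -b], [-b, a]] = [[0.1392, 0.038],
 [0.038, 0.1013]].

Step 3 — form the quadratic (x - mu)^T · Sigma^{-1} · (x - mu):
  Sigma^{-1} · (x - mu) = (-0.2405, 0.0253).
  (x - mu)^T · [Sigma^{-1} · (x - mu)] = (-2)·(-0.2405) + (1)·(0.0253) = 0.5063.

Step 4 — take square root: d = √(0.5063) ≈ 0.7116.

d(x, mu) = √(0.5063) ≈ 0.7116


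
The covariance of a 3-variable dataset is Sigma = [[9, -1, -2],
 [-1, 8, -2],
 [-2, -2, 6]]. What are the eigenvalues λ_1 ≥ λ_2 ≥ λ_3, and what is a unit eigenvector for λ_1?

Step 1 — characteristic polynomial p(λ) = det(λI - Sigma) = λ³ - tr·λ² + c_1·λ - det, where tr = trace, c_1 = sum of the principal 2×2 minors, det = det(Sigma):
  tr = 9 + 8 + 6 = 23,
  c_1 = (9·8 - (-1)²) + (9·6 - (-2)²) + (8·6 - (-2)²) = 71 + 50 + 44 = 165,
  det = 9·(8·6 - (-2)²) - (-1)·((-1)·6 - (-2)·(-2)) + (-2)·((-1)·(-2) - 8·(-2)) = 9·(44) - (-1)·(-10) + (-2)·(18) = 350.
  So p(λ) = λ³ - 23λ² + 165λ - 350.
Step 2 — look for an integer root (rational root theorem: any rational root is an integer divisor of 350). Testing λ = 10:
  p(10) = 1000 - 2300 + 1650 - 350 = 0  ✓
  Dividing out (λ - 10): p(λ) = (λ - 10)(λ² - 13λ + 35).
Step 3 — remaining eigenvalues from the quadratic λ² - 13λ + 35 = 0:
  Δ = 13² - 4·35 = 169 - 140 = 29,  λ = (13 ± √29)/2 = (13 ± 5.3852)/2 ≈ 9.1926 or 3.8074.
  Sorted: λ_1 = 10,  λ_2 = 9.1926,  λ_3 = 3.8074  (check: sum = 23 = tr ✓).

Step 4 — unit eigenvector for λ_1 = 10: v spans the null space of (Sigma - λ_1 I), whose rows are
  r_1 = (-1, -1, -2),  r_2 = (-1, -2, -2),  r_3 = (-2, -2, -4).
  v is orthogonal to every row, so take v ∝ r_1 × r_2 = ((-1)·(-2) - (-2)·(-2), (-2)·(-1) - (-1)·(-2), (-1)·(-2) - (-1)·(-1)) = (-2, 0, 1).
  Rescale (multiply by -1 so the first nonzero entry is positive): u = (2, 0, -1).
  ||u|| = √((2)² + (0)² + (-1)²) = √(5) ≈ 2.2361,  v_1 = u/||u|| ≈ (0.8944, 0, -0.4472) (||v_1|| = 1).

λ_1 = 10,  λ_2 = 9.1926,  λ_3 = 3.8074;  v_1 ≈ (0.8944, 0, -0.4472)


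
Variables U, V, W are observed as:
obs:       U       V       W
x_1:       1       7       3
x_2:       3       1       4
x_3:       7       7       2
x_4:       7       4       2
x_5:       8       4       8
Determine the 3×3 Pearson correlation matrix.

Step 1 — column means:
  mean(U) = (1 + 3 + 7 + 7 + 8) / 5 = 26/5 = 5.2
  mean(V) = (7 + 1 + 7 + 4 + 4) / 5 = 23/5 = 4.6
  mean(W) = (3 + 4 + 2 + 2 + 8) / 5 = 19/5 = 3.8

Step 2 — sample variances and covariances s[i,j] = (1/(n-1)) · Σ_k (x_{k,i} - mean_i) · (x_{k,j} - mean_j), with n-1 = 4:
  s[U,U] = ((-4.2)·(-4.2) + (-2.2)·(-2.2) + (1.8)·(1.8) + (1.8)·(1.8) + (2.8)·(2.8)) / 4 = 36.8/4 = 9.2
  s[U,V] = ((-4.2)·(2.4) + (-2.2)·(-3.6) + (1.8)·(2.4) + (1.8)·(-0.6) + (2.8)·(-0.6)) / 4 = -0.6/4 = -0.15
  s[U,W] = ((-4.2)·(-0.8) + (-2.2)·(0.2) + (1.8)·(-1.8) + (1.8)·(-1.8) + (2.8)·(4.2)) / 4 = 8.2/4 = 2.05
  s[V,V] = ((2.4)·(2.4) + (-3.6)·(-3.6) + (2.4)·(2.4) + (-0.6)·(-0.6) + (-0.6)·(-0.6)) / 4 = 25.2/4 = 6.3
  s[V,W] = ((2.4)·(-0.8) + (-3.6)·(0.2) + (2.4)·(-1.8) + (-0.6)·(-1.8) + (-0.6)·(4.2)) / 4 = -8.4/4 = -2.1
  s[W,W] = ((-0.8)·(-0.8) + (0.2)·(0.2) + (-1.8)·(-1.8) + (-1.8)·(-1.8) + (4.2)·(4.2)) / 4 = 24.8/4 = 6.2
  Sample standard deviations s_i = √(s[i,i]):
  s(U) = √(9.2) = 3.0332
  s(V) = √(6.3) = 2.51
  s(W) = √(6.2) = 2.49

Step 3 — r_{ij} = s_{ij} / (s_i · s_j):
  r[U,U] = 1 (diagonal).
  r[U,V] = -0.15 / (3.0332 · 2.51) = -0.15 / 7.6131 = -0.0197
  r[U,W] = 2.05 / (3.0332 · 2.49) = 2.05 / 7.5525 = 0.2714
  r[V,V] = 1 (diagonal).
  r[V,W] = -2.1 / (2.51 · 2.49) = -2.1 / 6.2498 = -0.336
  r[W,W] = 1 (diagonal).

R is symmetric with unit diagonal. Assembling:

R = [[1, -0.0197, 0.2714],
 [-0.0197, 1, -0.336],
 [0.2714, -0.336, 1]]


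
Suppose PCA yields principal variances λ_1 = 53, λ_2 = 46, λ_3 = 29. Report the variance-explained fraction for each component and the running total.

Step 1 — total variance = trace(Sigma) = Σ λ_i = 53 + 46 + 29 = 128.

Step 2 — fraction explained by component i = λ_i / Σ λ:
  PC1: 53/128 = 0.4141
  PC2: 46/128 = 0.3594
  PC3: 29/128 = 0.2266

Step 3 — cumulative fraction after k components = (λ_1 + ... + λ_k) / Σ λ:
  k = 1: 53/128 = 0.4141
  k = 2: (53 + 46)/128 = 99/128 = 0.7734
  k = 3: (53 + 46 + 29)/128 = 128/128 = 1

Summary (fraction, with percent):

explained: PC1 0.4141 (41.41%), PC2 0.3594 (35.94%), PC3 0.2266 (22.66%);  cumulative: 0.4141, 0.7734, 1


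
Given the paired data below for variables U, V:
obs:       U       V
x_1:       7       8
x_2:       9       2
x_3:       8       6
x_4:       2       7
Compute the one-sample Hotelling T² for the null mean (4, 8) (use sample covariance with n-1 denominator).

Step 1 — sample mean vector:
  mean(U) = (7 + 9 + 8 + 2) / 4 = 26/4 = 6.5
  mean(V) = (8 + 2 + 6 + 7) / 4 = 23/4 = 5.75
  x̄ = (6.5, 5.75),  deviation x̄ - mu_0 = (6.5, 5.75) - (4, 8) = (2.5, -2.25).

Step 2 — sample covariance matrix, S[i,j] = (1/(n-1)) · Σ_k (x_{k,i} - mean_i) · (x_{k,j} - mean_j), divisor n-1 = 3:
  S[U,U] = ((0.5)·(0.5) + (2.5)·(2.5) + (1.5)·(1.5) + (-4.5)·(-4.5)) / 3 = 29/3 = 9.6667
  S[U,V] = ((0.5)·(2.25) + (2.5)·(-3.75) + (1.5)·(0.25) + (-4.5)·(1.25)) / 3 = -13.5/3 = -4.5
  S[V,V] = ((2.25)·(2.25) + (-3.75)·(-3.75) + (0.25)·(0.25) + (1.25)·(1.25)) / 3 = 20.75/3 = 6.9167
  S = [[9.6667, -4.5],
 [-4.5, 6.9167]].

Step 3 — invert S. det(S) = 9.6667·6.9167 - (-4.5)² = 46.6111.
  S^{-1} = (1/det) · [[d, -b], [-b, a]] = [[0.1484, 0.0965],
 [0.0965, 0.2074]].

Step 4 — quadratic form (x̄ - mu_0)^T · S^{-1} · (x̄ - mu_0):
  S^{-1} · (x̄ - mu_0) = (0.1538, -0.2253),
  (x̄ - mu_0)^T · [...] = (2.5)·(0.1538) + (-2.25)·(-0.2253) = 0.8912.

Step 5 — scale by n: T² = 4 · 0.8912 = 3.565.

T² ≈ 3.565


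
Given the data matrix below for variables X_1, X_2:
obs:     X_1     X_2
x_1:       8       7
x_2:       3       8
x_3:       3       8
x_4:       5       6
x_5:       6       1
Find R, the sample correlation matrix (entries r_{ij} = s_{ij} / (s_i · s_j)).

Step 1 — column means:
  mean(X_1) = (8 + 3 + 3 + 5 + 6) / 5 = 25/5 = 5
  mean(X_2) = (7 + 8 + 8 + 6 + 1) / 5 = 30/5 = 6

Step 2 — sample variances and covariances s[i,j] = (1/(n-1)) · Σ_k (x_{k,i} - mean_i) · (x_{k,j} - mean_j), with n-1 = 4:
  s[X_1,X_1] = ((3)·(3) + (-2)·(-2) + (-2)·(-2) + (0)·(0) + (1)·(1)) / 4 = 18/4 = 4.5
  s[X_1,X_2] = ((3)·(1) + (-2)·(2) + (-2)·(2) + (0)·(0) + (1)·(-5)) / 4 = -10/4 = -2.5
  s[X_2,X_2] = ((1)·(1) + (2)·(2) + (2)·(2) + (0)·(0) + (-5)·(-5)) / 4 = 34/4 = 8.5
  Sample standard deviations s_i = √(s[i,i]):
  s(X_1) = √(4.5) = 2.1213
  s(X_2) = √(8.5) = 2.9155

Step 3 — r_{ij} = s_{ij} / (s_i · s_j):
  r[X_1,X_1] = 1 (diagonal).
  r[X_1,X_2] = -2.5 / (2.1213 · 2.9155) = -2.5 / 6.1847 = -0.4042
  r[X_2,X_2] = 1 (diagonal).

R is symmetric with unit diagonal. Assembling:

R = [[1, -0.4042],
 [-0.4042, 1]]


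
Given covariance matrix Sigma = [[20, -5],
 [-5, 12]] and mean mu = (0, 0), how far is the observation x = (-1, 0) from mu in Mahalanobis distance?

Step 1 — centre the observation: (x - mu) = (-1, 0).

Step 2 — invert Sigma. det(Sigma) = 20·12 - (-5)² = 215.
  Sigma^{-1} = (1/det) · [[d, -b], [-b, a]] = [[0.0558, 0.0233],
 [0.0233, 0.093]].

Step 3 — form the quadratic (x - mu)^T · Sigma^{-1} · (x - mu):
  Sigma^{-1} · (x - mu) = (-0.0558, -0.0233).
  (x - mu)^T · [Sigma^{-1} · (x - mu)] = (-1)·(-0.0558) + (0)·(-0.0233) = 0.0558.

Step 4 — take square root: d = √(0.0558) ≈ 0.2362.

d(x, mu) = √(0.0558) ≈ 0.2362


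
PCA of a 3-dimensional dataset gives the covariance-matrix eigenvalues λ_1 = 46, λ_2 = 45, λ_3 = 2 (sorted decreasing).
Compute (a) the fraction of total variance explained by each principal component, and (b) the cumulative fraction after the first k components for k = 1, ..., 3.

Step 1 — total variance = trace(Sigma) = Σ λ_i = 46 + 45 + 2 = 93.

Step 2 — fraction explained by component i = λ_i / Σ λ:
  PC1: 46/93 = 0.4946
  PC2: 45/93 = 0.4839
  PC3: 2/93 = 0.0215

Step 3 — cumulative fraction after k components = (λ_1 + ... + λ_k) / Σ λ:
  k = 1: 46/93 = 0.4946
  k = 2: (46 + 45)/93 = 91/93 = 0.9785
  k = 3: (46 + 45 + 2)/93 = 93/93 = 1

Summary (fraction, with percent):

explained: PC1 0.4946 (49.46%), PC2 0.4839 (48.39%), PC3 0.0215 (2.15%);  cumulative: 0.4946, 0.9785, 1


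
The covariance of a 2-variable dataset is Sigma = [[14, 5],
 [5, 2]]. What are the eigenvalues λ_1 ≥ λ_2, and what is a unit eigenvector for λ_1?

Step 1 — characteristic polynomial of 2×2 Sigma:
  det(Sigma - λI) = λ² - trace · λ + det = 0.
  trace = 14 + 2 = 16, det = 14·2 - (5)² = 3.
Step 2 — discriminant:
  Δ = trace² - 4·det = 256 - 12 = 244.
Step 3 — eigenvalues:
  λ = (trace ± √Δ)/2 = (16 ± 15.6205)/2,
  λ_1 = 15.8102,  λ_2 = 0.1898.

Step 4 — unit eigenvector for λ_1: solve (Sigma - λ_1 I)v = 0. First row:
  (14 - 15.8102)·v_x + (5)·v_y = 0, i.e. (-1.8102)·v_x + (5)·v_y = 0,
  so v ∝ (b, λ_1 - a) = (5, 1.8102) = u.
  ||u|| = √((5)² + (1.8102)²) = √(28.277) ≈ 5.3176,
  v_1 = u/||u|| ≈ (0.9403, 0.3404) (||v_1|| = 1).

λ_1 = 15.8102,  λ_2 = 0.1898;  v_1 ≈ (0.9403, 0.3404)


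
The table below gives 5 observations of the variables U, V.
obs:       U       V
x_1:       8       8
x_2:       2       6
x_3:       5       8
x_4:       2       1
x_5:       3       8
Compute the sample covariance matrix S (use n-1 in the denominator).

Step 1 — column means:
  mean(U) = (8 + 2 + 5 + 2 + 3) / 5 = 20/5 = 4
  mean(V) = (8 + 6 + 8 + 1 + 8) / 5 = 31/5 = 6.2

Step 2 — sample covariance S[i,j] = (1/(n-1)) · Σ_k (x_{k,i} - mean_i) · (x_{k,j} - mean_j), with n-1 = 4.
  S[U,U] = ((4)·(4) + (-2)·(-2) + (1)·(1) + (-2)·(-2) + (-1)·(-1)) / 4 = 26/4 = 6.5
  S[U,V] = ((4)·(1.8) + (-2)·(-0.2) + (1)·(1.8) + (-2)·(-5.2) + (-1)·(1.8)) / 4 = 18/4 = 4.5
  S[V,V] = ((1.8)·(1.8) + (-0.2)·(-0.2) + (1.8)·(1.8) + (-5.2)·(-5.2) + (1.8)·(1.8)) / 4 = 36.8/4 = 9.2

S is symmetric (S[j,i] = S[i,j]). Assembling:

S = [[6.5, 4.5],
 [4.5, 9.2]]


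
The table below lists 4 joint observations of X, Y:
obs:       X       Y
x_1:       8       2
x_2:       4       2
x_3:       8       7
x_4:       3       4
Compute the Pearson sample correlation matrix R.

Step 1 — column means:
  mean(X) = (8 + 4 + 8 + 3) / 4 = 23/4 = 5.75
  mean(Y) = (2 + 2 + 7 + 4) / 4 = 15/4 = 3.75

Step 2 — sample variances and covariances s[i,j] = (1/(n-1)) · Σ_k (x_{k,i} - mean_i) · (x_{k,j} - mean_j), with n-1 = 3:
  s[X,X] = ((2.25)·(2.25) + (-1.75)·(-1.75) + (2.25)·(2.25) + (-2.75)·(-2.75)) / 3 = 20.75/3 = 6.9167
  s[X,Y] = ((2.25)·(-1.75) + (-1.75)·(-1.75) + (2.25)·(3.25) + (-2.75)·(0.25)) / 3 = 5.75/3 = 1.9167
  s[Y,Y] = ((-1.75)·(-1.75) + (-1.75)·(-1.75) + (3.25)·(3.25) + (0.25)·(0.25)) / 3 = 16.75/3 = 5.5833
  Sample standard deviations s_i = √(s[i,i]):
  s(X) = √(6.9167) = 2.63
  s(Y) = √(5.5833) = 2.3629

Step 3 — r_{ij} = s_{ij} / (s_i · s_j):
  r[X,X] = 1 (diagonal).
  r[X,Y] = 1.9167 / (2.63 · 2.3629) = 1.9167 / 6.2143 = 0.3084
  r[Y,Y] = 1 (diagonal).

R is symmetric with unit diagonal. Assembling:

R = [[1, 0.3084],
 [0.3084, 1]]


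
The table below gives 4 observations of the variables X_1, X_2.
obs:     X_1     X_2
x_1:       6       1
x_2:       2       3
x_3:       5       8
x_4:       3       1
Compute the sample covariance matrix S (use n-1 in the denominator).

Step 1 — column means:
  mean(X_1) = (6 + 2 + 5 + 3) / 4 = 16/4 = 4
  mean(X_2) = (1 + 3 + 8 + 1) / 4 = 13/4 = 3.25

Step 2 — sample covariance S[i,j] = (1/(n-1)) · Σ_k (x_{k,i} - mean_i) · (x_{k,j} - mean_j), with n-1 = 3.
  S[X_1,X_1] = ((2)·(2) + (-2)·(-2) + (1)·(1) + (-1)·(-1)) / 3 = 10/3 = 3.3333
  S[X_1,X_2] = ((2)·(-2.25) + (-2)·(-0.25) + (1)·(4.75) + (-1)·(-2.25)) / 3 = 3/3 = 1
  S[X_2,X_2] = ((-2.25)·(-2.25) + (-0.25)·(-0.25) + (4.75)·(4.75) + (-2.25)·(-2.25)) / 3 = 32.75/3 = 10.9167

S is symmetric (S[j,i] = S[i,j]). Assembling:

S = [[3.3333, 1],
 [1, 10.9167]]
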